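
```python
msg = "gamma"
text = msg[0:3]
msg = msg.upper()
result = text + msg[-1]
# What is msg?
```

Trace:
`msg = "gamma"` → msg = 'gamma'
`text = msg[0:3]` → text = 'gam'
`msg = msg.upper()` → msg = 'GAMMA'
`result = text + msg[-1]` → result = 'gamA'
So msg = 'GAMMA'

Answer: 'GAMMA'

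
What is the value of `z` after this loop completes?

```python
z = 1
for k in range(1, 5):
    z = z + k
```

Start at 1, add 1 through 4
`z` takes the values: 1 → 2 → 4 → 7 → 11

Answer: 11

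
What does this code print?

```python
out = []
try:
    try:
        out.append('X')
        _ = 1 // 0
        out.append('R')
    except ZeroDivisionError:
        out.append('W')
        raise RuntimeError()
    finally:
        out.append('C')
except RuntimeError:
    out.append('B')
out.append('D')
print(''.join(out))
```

Execution trace: 'X' (inner try body) → 'W' (inner except ZeroDivisionError) → 'C' (inner finally) → 'B' (outer except RuntimeError) → 'D' (after the try/except). Output: XWCBD

Answer: XWCBD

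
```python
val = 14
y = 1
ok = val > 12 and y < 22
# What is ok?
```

Trace:
`val = 14` → val = 14
`y = 1` → y = 1
`ok = val > 12 and y < 22` → ok = True
So ok = True

Answer: True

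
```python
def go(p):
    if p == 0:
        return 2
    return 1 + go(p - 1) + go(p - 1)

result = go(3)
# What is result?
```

go(p) = 1 + 2·go(p-1), go(0)=2. Closed form: (2+1)·2^3 - 1 = 23.

Answer: 23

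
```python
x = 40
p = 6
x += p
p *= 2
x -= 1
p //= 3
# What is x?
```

Trace:
`x = 40` → x = 40
`p = 6` → p = 6
`x += p` → x = 46
`p *= 2` → p = 12
`x -= 1` → x = 45
`p //= 3` → p = 4
So x = 45

Answer: 45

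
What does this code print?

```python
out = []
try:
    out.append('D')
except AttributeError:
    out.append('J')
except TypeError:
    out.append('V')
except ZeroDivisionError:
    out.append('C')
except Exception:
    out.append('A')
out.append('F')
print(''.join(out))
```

Execution trace: 'D' (try body, no exception) → 'F' (after the try/except). Output: DF

Answer: DF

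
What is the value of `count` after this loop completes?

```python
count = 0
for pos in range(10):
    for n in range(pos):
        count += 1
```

Triangle number: 0+1+2+...+9
`count` takes the values: 0 → 1 → 2 → 3 → 4 → 5 → 6 → 7 → 8 → 9 → 10 → 11 → 12 → 13 → 14 → 15 → 16 → 17 → 18 → 19 → 20 → 21 → 22 → 23 → 24 → 25 → 26 → 27 → 28 → 29 → … → 41 → 42 → 43 → 44 → 45

Answer: 45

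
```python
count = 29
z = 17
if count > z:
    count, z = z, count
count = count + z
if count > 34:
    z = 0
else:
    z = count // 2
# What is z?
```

Trace:
`count = 29` → count = 29
`z = 17` → z = 17
`if count > z: ...` → count > z is True → count = 17; z = 29
`count = count + z` → count = 46
`if count > 34: ...` → count > 34 is True → z = 0
So z = 0

Answer: 0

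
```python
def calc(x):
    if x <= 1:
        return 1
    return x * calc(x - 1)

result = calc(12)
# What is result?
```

calc(12) = 12 * 11 * 10 * 9 * 8 * 7 * 6 * 5 * 4 * 3 * 2 * 1 = 479001600

Answer: 479001600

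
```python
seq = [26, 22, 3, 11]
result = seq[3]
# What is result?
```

Trace:
`seq = [26, 22, 3, 11]` → seq = [26, 22, 3, 11]
`result = seq[3]` → result = 11
So result = 11

Answer: 11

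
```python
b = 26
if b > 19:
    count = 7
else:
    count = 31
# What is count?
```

Trace:
`b = 26` → b = 26
`if b > 19: ...` → b > 19 is True → count = 7
So count = 7

Answer: 7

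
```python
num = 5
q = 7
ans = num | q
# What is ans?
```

Trace:
`num = 5` → num = 5
`q = 7` → q = 7
`ans = num | q` → ans = 7
So ans = 7

Answer: 7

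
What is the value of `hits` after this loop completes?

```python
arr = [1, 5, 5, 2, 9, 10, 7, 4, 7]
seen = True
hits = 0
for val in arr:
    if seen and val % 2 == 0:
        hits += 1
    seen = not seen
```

Count even values at even positions
`hits` takes the values: 0

Answer: 0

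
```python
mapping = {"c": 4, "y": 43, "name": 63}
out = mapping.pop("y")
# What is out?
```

Trace:
`mapping = {"c": 4, "y": 43, "name": 63}` → mapping = {'c': 4, 'y': 43, 'name': 63}
`out = mapping.pop("y")` → mapping = {'c': 4, 'name': 63}; out = 43
So out = 43

Answer: 43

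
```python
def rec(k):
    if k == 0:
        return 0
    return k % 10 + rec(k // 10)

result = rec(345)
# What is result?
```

Sum of digits of 345: 5 + 4 + 3 = 12

Answer: 12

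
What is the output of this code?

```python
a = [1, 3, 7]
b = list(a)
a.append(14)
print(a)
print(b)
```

Key concept: list() constructor creates copy.
Step by step:
`a = [1, 3, 7]` → a = [1, 3, 7]
`b = list(a)` → b = [1, 3, 7]
`a.append(14)` → a = [1, 3, 7, 14]
`print(a)` → prints [1, 3, 7, 14]
`print(b)` → prints [1, 3, 7]

Answer:
[1, 3, 7, 14]
[1, 3, 7]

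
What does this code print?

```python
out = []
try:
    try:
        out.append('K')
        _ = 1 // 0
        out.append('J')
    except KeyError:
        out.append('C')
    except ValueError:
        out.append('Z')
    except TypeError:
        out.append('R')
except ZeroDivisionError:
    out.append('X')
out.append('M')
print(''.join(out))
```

Execution trace: 'K' (try body) → 'X' (outer except ZeroDivisionError) → 'M' (after the try/except). Output: KXM

Answer: KXM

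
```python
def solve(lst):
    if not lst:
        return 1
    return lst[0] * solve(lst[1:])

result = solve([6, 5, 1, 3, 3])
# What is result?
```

Product over [6, 5, 1, 3, 3] = 6 * 5 * 1 * 3 * 3 = 270

Answer: 270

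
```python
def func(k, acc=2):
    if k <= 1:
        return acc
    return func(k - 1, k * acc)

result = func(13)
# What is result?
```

Accumulator trace (n, acc): (13, 2) -> (12, 26) -> (11, 312) -> (10, 3432) -> (9, 34320) -> (8, 308880) -> (7, 2471040) -> (6, 17297280) -> (5, 103783680) -> (4, 518918400) -> (3, 2075673600) -> (2, 6227020800) -> (1, 12454041600) -> return 12454041600

Answer: 12454041600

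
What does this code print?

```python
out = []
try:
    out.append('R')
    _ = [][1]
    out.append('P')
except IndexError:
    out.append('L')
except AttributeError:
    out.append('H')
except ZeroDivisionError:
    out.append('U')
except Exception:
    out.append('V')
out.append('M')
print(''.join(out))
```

Execution trace: 'R' (try body) → 'L' (except IndexError) → 'M' (after the try/except). Output: RLM

Answer: RLM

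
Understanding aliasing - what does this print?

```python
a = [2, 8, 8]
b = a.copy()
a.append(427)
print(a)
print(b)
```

Key concept: list.copy() creates independent copy.
Step by step:
`a = [2, 8, 8]` → a = [2, 8, 8]
`b = a.copy()` → b = [2, 8, 8]
`a.append(427)` → a = [2, 8, 8, 427]
`print(a)` → prints [2, 8, 8, 427]
`print(b)` → prints [2, 8, 8]

Answer:
[2, 8, 8, 427]
[2, 8, 8]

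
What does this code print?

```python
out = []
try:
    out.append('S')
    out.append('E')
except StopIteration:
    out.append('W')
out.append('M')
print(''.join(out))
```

Execution trace: 'S' (try body) → 'E' (try body, no exception) → 'M' (after the try/except). Output: SEM

Answer: SEM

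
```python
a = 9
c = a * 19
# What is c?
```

Trace:
`a = 9` → a = 9
`c = a * 19` → c = 171
So c = 171

Answer: 171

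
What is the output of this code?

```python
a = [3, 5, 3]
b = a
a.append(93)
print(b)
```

Key concept: basic list aliasing.
Step by step:
`a = [3, 5, 3]` → a = [3, 5, 3]
`b = a` → b = [3, 5, 3] (same object as a)
`a.append(93)` → a = [3, 5, 3, 93] (same object as b); b = [3, 5, 3, 93] (same object as a)
`print(b)` → prints [3, 5, 3, 93]

Answer: [3, 5, 3, 93]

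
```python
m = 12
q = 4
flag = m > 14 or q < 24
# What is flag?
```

Trace:
`m = 12` → m = 12
`q = 4` → q = 4
`flag = m > 14 or q < 24` → flag = True
So flag = True

Answer: True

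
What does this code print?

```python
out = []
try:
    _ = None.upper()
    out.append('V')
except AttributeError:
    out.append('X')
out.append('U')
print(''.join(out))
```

Execution trace: 'X' (except AttributeError) → 'U' (after the try/except). Output: XU

Answer: XU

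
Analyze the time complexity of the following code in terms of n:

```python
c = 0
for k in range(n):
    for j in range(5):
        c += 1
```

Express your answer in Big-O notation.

Each loop level contributes: n × 1. Multiplying the contributions gives O(n).

Answer: O(n)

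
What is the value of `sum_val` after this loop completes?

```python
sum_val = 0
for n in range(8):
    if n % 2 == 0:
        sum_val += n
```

Sum of even numbers 0 to 7
`sum_val` takes the values: 0 → 2 → 6 → 12

Answer: 12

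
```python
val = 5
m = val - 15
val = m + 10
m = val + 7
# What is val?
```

Trace:
`val = 5` → val = 5
`m = val - 15` → m = -10
`val = m + 10` → val = 0
`m = val + 7` → m = 7
So val = 0

Answer: 0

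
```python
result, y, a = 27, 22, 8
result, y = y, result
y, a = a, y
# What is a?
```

Trace:
`result, y, a = 27, 22, 8` → result = 27; y = 22; a = 8
`result, y = y, result` → result = 22; y = 27
`y, a = a, y` → y = 8; a = 27
So a = 27

Answer: 27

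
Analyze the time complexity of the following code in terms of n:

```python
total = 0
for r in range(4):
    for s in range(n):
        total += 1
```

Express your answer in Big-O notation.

Each loop level contributes: 1 × n. Multiplying the contributions gives O(n).

Answer: O(n)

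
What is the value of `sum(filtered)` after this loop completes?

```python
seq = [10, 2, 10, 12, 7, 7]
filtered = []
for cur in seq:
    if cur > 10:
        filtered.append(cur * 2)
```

Sum of doubled values > 10
`filtered` takes the values: [] → [24]
So `sum(filtered)` = 24

Answer: 24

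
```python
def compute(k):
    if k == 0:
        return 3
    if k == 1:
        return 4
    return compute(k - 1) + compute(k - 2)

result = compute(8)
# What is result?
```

Build up from base cases: compute(0)=3, compute(1)=4, compute(2)=7, compute(3)=11, compute(4)=18, compute(5)=29, compute(6)=47, ..., compute(8)=123

Answer: 123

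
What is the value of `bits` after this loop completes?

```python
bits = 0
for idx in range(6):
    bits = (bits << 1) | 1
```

Build 6 consecutive 1-bits: 0b111111
`bits` takes the values: 0 → 1 → 3 → 7 → 15 → 31 → 63

Answer: 63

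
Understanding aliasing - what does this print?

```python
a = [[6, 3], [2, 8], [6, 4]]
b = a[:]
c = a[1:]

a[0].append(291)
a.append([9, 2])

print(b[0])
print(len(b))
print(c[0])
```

Key concept: slice with nested mutation.
Step by step:
`a = [[6, 3], [2, 8], [6, 4]]` → a = [[6, 3], [2, 8], [6, 4]]
`b = a[:]` → b = [[6, 3], [2, 8], [6, 4]]
`c = a[1:]` → c = [[2, 8], [6, 4]]
`a[0].append(291)` → a = [[6, 3, 291], [2, 8], [6, 4]]; b = [[6, 3, 291], [2, 8], [6, 4]]
`a.append([9, 2])` → a = [[6, 3, 291], [2, 8], [6, 4], [9, 2]]
`print(b[0])` → prints [6, 3, 291]
`print(len(b))` → prints 3
`print(c[0])` → prints [2, 8]

Answer:
[6, 3, 291]
3
[2, 8]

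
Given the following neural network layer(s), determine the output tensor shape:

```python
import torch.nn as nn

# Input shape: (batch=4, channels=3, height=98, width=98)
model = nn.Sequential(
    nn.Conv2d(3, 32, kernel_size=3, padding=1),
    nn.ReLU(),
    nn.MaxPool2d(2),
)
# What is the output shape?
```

Input: (4, 3, 98, 98) -> after Conv2d: (4, 32, 98, 98) -> after ReLU: (4, 32, 98, 98) -> Output: (4, 32, 49, 49)

Answer: (4, 32, 49, 49)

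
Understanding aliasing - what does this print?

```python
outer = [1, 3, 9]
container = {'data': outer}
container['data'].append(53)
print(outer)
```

Key concept: dict holds reference to list.
Step by step:
`outer = [1, 3, 9]` → outer = [1, 3, 9]
`container = {'data': outer}` → container = {'data': [1, 3, 9]}
`container['data'].append(53)` → outer = [1, 3, 9, 53]; container = {'data': [1, 3, 9, 53]}
`print(outer)` → prints [1, 3, 9, 53]

Answer: [1, 3, 9, 53]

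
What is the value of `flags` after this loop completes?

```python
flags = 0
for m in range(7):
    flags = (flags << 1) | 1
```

Build 7 consecutive 1-bits: 0b1111111
`flags` takes the values: 0 → 1 → 3 → 7 → 15 → 31 → 63 → 127

Answer: 127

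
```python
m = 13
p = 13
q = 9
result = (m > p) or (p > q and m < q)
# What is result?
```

Trace:
`m = 13` → m = 13
`p = 13` → p = 13
`q = 9` → q = 9
`result = (m > p) or (p > q and m < q)` → result = False
So result = False

Answer: False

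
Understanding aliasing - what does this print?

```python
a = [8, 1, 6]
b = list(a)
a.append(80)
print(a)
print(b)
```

Key concept: list() constructor creates copy.
Step by step:
`a = [8, 1, 6]` → a = [8, 1, 6]
`b = list(a)` → b = [8, 1, 6]
`a.append(80)` → a = [8, 1, 6, 80]
`print(a)` → prints [8, 1, 6, 80]
`print(b)` → prints [8, 1, 6]

Answer:
[8, 1, 6, 80]
[8, 1, 6]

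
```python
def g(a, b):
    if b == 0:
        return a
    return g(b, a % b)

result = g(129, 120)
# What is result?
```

g(129, 120) -> g(120, 9) -> g(9, 3) -> g(3, 0) -> 3

Answer: 3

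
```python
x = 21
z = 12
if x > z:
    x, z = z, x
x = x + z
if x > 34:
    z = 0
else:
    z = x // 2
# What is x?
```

Trace:
`x = 21` → x = 21
`z = 12` → z = 12
`if x > z: ...` → x > z is True → x = 12; z = 21
`x = x + z` → x = 33
`if x > 34: ...` → x > 34 is False, take else branch → z = 16
So x = 33

Answer: 33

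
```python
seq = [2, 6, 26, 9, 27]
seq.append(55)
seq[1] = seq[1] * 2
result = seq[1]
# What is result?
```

Trace:
`seq = [2, 6, 26, 9, 27]` → seq = [2, 6, 26, 9, 27]
`seq.append(55)` → seq = [2, 6, 26, 9, 27, 55]
`seq[1] = seq[1] * 2` → seq = [2, 12, 26, 9, 27, 55]
`result = seq[1]` → result = 12
So result = 12

Answer: 12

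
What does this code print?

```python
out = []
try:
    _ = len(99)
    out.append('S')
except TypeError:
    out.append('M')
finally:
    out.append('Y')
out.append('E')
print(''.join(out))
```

Execution trace: 'M' (except TypeError) → 'Y' (finally) → 'E' (after the try/except). Output: MYE

Answer: MYE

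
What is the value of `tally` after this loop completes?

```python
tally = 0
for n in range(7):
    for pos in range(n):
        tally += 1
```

Triangle number: 0+1+2+...+6
`tally` takes the values: 0 → 1 → 2 → 3 → 4 → 5 → 6 → 7 → 8 → 9 → 10 → 11 → 12 → 13 → 14 → 15 → 16 → 17 → 18 → 19 → 20 → 21

Answer: 21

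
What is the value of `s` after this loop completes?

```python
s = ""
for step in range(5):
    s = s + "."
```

Repeat '.' 5 times
`s` takes the values: "" → "." → ".." → "..." → "...." → "....."

Answer: "....."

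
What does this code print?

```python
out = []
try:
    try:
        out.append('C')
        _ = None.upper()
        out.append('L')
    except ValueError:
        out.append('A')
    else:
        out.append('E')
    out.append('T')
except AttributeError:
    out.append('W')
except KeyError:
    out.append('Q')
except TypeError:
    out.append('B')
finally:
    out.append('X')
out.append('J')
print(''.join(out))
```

Execution trace: 'C' (inner try body) → 'W' (except AttributeError) → 'X' (finally) → 'J' (after the try/except). Output: CWXJ

Answer: CWXJ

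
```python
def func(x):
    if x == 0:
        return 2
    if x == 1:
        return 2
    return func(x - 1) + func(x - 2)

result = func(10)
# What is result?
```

Build up from base cases: func(0)=2, func(1)=2, func(2)=4, func(3)=6, func(4)=10, func(5)=16, func(6)=26, ..., func(10)=178

Answer: 178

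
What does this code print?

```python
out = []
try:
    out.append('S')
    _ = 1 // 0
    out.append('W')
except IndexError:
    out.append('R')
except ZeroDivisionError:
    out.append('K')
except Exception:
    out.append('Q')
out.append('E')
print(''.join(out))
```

Execution trace: 'S' (try body) → 'K' (except ZeroDivisionError) → 'E' (after the try/except). Output: SKE

Answer: SKE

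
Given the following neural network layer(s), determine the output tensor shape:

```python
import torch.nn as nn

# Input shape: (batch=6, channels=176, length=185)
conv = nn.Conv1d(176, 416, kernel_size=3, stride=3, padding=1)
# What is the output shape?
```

Input: (6, 176, 185) -> Output: (6, 416, 62)

Answer: (6, 416, 62)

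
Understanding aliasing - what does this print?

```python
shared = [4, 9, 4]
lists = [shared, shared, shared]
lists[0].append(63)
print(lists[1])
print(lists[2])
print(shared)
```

Key concept: list of same reference.
Step by step:
`shared = [4, 9, 4]` → shared = [4, 9, 4]
`lists = [shared, shared, shared]` → lists = [[4, 9, 4], [4, 9, 4], [4, 9, 4]]
`lists[0].append(63)` → shared = [4, 9, 4, 63]; lists = [[4, 9, 4, 63], [4, 9, 4, 63], [4, 9, 4, 63]]
`print(lists[1])` → prints [4, 9, 4, 63]
`print(lists[2])` → prints [4, 9, 4, 63]
`print(shared)` → prints [4, 9, 4, 63]

Answer:
[4, 9, 4, 63]
[4, 9, 4, 63]
[4, 9, 4, 63]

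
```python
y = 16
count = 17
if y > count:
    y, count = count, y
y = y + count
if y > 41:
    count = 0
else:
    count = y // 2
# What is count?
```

Trace:
`y = 16` → y = 16
`count = 17` → count = 17
`if y > count: ...` → y > count is False → no variable changes
`y = y + count` → y = 33
`if y > 41: ...` → y > 41 is False, take else branch → count = 16
So count = 16

Answer: 16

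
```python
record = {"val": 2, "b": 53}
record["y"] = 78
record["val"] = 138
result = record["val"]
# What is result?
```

Trace:
`record = {"val": 2, "b": 53}` → record = {'val': 2, 'b': 53}
`record["y"] = 78` → record = {'val': 2, 'b': 53, 'y': 78}
`record["val"] = 138` → record = {'val': 138, 'b': 53, 'y': 78}
`result = record["val"]` → result = 138
So result = 138

Answer: 138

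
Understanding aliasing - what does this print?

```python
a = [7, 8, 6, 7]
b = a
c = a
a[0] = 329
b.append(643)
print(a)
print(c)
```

Key concept: multiple aliases.
Step by step:
`a = [7, 8, 6, 7]` → a = [7, 8, 6, 7]
`b = a` → b = [7, 8, 6, 7] (same object as a)
`c = a` → c = [7, 8, 6, 7] (same object as a, b)
`a[0] = 329` → a = [329, 8, 6, 7] (same object as b, c); b = [329, 8, 6, 7] (same object as a, c); c = [329, 8, 6, 7] (same object as a, b)
`b.append(643)` → a = [329, 8, 6, 7, 643] (same object as b, c); b = [329, 8, 6, 7, 643] (same object as a, c); c = [329, 8, 6, 7, 643] (same object as a, b)
`print(a)` → prints [329, 8, 6, 7, 643]
`print(c)` → prints [329, 8, 6, 7, 643]

Answer:
[329, 8, 6, 7, 643]
[329, 8, 6, 7, 643]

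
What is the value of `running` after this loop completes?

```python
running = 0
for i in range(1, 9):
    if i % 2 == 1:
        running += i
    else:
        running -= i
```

Add odd, subtract even
`running` takes the values: 0 → 1 → -1 → 2 → -2 → 3 → -3 → 4 → -4

Answer: -4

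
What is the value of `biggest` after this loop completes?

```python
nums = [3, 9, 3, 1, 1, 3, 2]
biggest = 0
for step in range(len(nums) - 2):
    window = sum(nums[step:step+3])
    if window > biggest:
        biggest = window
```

Max sum of 3-element window in [3, 9, 3, 1, 1, 3, 2]
`biggest` takes the values: 0 → 15

Answer: 15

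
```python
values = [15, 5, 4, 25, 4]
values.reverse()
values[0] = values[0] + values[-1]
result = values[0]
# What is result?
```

Trace:
`values = [15, 5, 4, 25, 4]` → values = [15, 5, 4, 25, 4]
`values.reverse()` → values = [4, 25, 4, 5, 15]
`values[0] = values[0] + values[-1]` → values = [19, 25, 4, 5, 15]
`result = values[0]` → result = 19
So result = 19

Answer: 19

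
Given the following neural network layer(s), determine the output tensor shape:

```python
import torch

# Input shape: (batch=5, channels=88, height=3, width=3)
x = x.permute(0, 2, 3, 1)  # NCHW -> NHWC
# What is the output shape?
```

Input: (5, 88, 3, 3) -> Output: (5, 3, 3, 88)

Answer: (5, 3, 3, 88)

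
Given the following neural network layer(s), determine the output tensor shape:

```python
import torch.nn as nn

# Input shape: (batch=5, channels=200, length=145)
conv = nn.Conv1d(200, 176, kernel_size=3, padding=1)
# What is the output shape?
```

Input: (5, 200, 145) -> Output: (5, 176, 145)

Answer: (5, 176, 145)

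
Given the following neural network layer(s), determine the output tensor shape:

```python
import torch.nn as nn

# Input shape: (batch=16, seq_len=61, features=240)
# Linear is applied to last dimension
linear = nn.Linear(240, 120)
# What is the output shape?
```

Input: (16, 61, 240) -> Output: (16, 61, 120)

Answer: (16, 61, 120)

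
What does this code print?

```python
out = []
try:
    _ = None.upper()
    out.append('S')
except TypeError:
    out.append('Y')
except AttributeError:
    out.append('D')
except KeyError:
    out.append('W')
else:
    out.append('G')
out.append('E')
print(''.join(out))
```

Execution trace: 'D' (except AttributeError) → 'E' (after the try/except). Output: DE

Answer: DE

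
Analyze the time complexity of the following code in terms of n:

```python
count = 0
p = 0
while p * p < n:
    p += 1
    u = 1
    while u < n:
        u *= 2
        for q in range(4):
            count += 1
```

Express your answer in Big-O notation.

Each loop level contributes: √n × log n × 1. Multiplying the contributions gives O(√n log n).

Answer: O(√n log n)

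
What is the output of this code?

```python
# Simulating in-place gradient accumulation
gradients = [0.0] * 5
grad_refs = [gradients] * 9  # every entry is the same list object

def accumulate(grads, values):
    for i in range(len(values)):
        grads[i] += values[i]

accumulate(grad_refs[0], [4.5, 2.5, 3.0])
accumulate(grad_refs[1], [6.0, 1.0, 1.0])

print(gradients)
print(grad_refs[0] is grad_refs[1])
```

Key concept: gradient accumulation aliasing.
Step by step:
`gradients = [0.0] * 5` → gradients = [0.0, 0.0, 0.0, 0.0, 0.0]
`grad_refs = [gradients] * 9` → grad_refs = [[0.0, 0.0, 0.0, 0.0, 0.0], [0.0, 0.0, 0.0, 0.0, 0.0], [0.0, 0.0, 0.0, 0.0, 0.0], [0.0, 0.0, 0.0, 0.0, 0.0], [0.0, 0.0, 0.0, 0.0, 0.0], [0.0, 0.0, 0.0, 0.0, 0.0], [0.0, 0.0, 0.0, 0.0, 0.0], [0.0, 0.0, 0.0, 0.0, 0.0], [0.0, 0.0, 0.0, 0.0, 0.0]]
`accumulate(grad_refs[0], [4.5, 2.5, 3.0])` → gradients = [4.5, 2.5, 3.0, 0.0, 0.0]; grad_refs = [[4.5, 2.5, 3.0, 0.0, 0.0], [4.5, 2.5, 3.0, 0.0, 0.0], [4.5, 2.5, 3.0, 0.0, 0.0], [4.5, 2.5, 3.0, 0.0, 0.0], [4.5, 2.5, 3.0, 0.0, 0.0], [4.5, 2.5, 3.0, 0.0, 0.0], [4.5, 2.5, 3.0, 0.0, 0.0], [4.5, 2.5, 3.0, 0.0, 0.0], [4.5, 2.5, 3.0, 0.0, 0.0]]
`accumulate(grad_refs[1], [6.0, 1.0, 1.0])` → gradients = [10.5, 3.5, 4.0, 0.0, 0.0]; grad_refs = [[10.5, 3.5, 4.0, 0.0, 0.0], [10.5, 3.5, 4.0, 0.0, 0.0], [10.5, 3.5, 4.0, 0.0, 0.0], [10.5, 3.5, 4.0, 0.0, 0.0], [10.5, 3.5, 4.0, 0.0, 0.0], [10.5, 3.5, 4.0, 0.0, 0.0], [10.5, 3.5, 4.0, 0.0, 0.0], [10.5, 3.5, 4.0, 0.0, 0.0], [10.5, 3.5, 4.0, 0.0, 0.0]]
`print(gradients)` → prints [10.5, 3.5, 4.0, 0.0, 0.0]
`print(grad_refs[0] is grad_refs[1])` → prints True

Answer:
[10.5, 3.5, 4.0, 0.0, 0.0]
True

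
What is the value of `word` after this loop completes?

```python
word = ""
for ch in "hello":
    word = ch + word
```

Reverse 'hello'
`word` takes the values: "" → "h" → "eh" → "leh" → "lleh" → "olleh"

Answer: "olleh"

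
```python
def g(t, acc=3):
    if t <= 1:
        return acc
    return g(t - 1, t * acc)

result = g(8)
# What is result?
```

Accumulator trace (n, acc): (8, 3) -> (7, 24) -> (6, 168) -> (5, 1008) -> (4, 5040) -> (3, 20160) -> (2, 60480) -> (1, 120960) -> return 120960

Answer: 120960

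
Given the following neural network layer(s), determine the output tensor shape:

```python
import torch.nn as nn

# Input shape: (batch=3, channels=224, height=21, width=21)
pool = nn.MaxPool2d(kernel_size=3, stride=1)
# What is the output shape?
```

Input: (3, 224, 21, 21) -> Output: (3, 224, 19, 19)

Answer: (3, 224, 19, 19)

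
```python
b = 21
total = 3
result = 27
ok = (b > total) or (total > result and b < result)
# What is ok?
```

Trace:
`b = 21` → b = 21
`total = 3` → total = 3
`result = 27` → result = 27
`ok = (b > total) or (total > result and b < result)` → ok = True
So ok = True

Answer: True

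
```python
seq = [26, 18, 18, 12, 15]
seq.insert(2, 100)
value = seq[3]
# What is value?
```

Trace:
`seq = [26, 18, 18, 12, 15]` → seq = [26, 18, 18, 12, 15]
`seq.insert(2, 100)` → seq = [26, 18, 100, 18, 12, 15]
`value = seq[3]` → value = 18
So value = 18

Answer: 18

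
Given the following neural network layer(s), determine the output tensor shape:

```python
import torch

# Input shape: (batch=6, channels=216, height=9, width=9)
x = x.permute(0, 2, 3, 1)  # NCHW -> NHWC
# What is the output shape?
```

Input: (6, 216, 9, 9) -> Output: (6, 9, 9, 216)

Answer: (6, 9, 9, 216)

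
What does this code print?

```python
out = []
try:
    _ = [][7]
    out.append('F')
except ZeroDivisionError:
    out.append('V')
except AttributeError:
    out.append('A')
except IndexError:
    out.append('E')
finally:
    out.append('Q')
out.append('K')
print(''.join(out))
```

Execution trace: 'E' (except IndexError) → 'Q' (finally) → 'K' (after the try/except). Output: EQK

Answer: EQK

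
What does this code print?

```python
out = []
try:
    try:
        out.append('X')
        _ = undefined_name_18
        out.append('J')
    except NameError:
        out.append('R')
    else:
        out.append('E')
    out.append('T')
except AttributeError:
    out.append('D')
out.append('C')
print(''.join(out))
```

Execution trace: 'X' (inner try body) → 'R' (inner except NameError) → 'T' (try body, no exception) → 'C' (after the try/except). Output: XRTC

Answer: XRTC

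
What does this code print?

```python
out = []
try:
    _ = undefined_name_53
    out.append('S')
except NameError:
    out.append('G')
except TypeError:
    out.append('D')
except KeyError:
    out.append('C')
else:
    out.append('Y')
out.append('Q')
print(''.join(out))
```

Execution trace: 'G' (except NameError) → 'Q' (after the try/except). Output: GQ

Answer: GQ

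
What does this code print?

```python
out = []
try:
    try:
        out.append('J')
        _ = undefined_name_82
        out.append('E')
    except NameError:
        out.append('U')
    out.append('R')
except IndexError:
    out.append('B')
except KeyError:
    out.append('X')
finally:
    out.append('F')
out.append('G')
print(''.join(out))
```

Execution trace: 'J' (inner try body) → 'U' (inner except NameError) → 'R' (try body, no exception) → 'F' (finally) → 'G' (after the try/except). Output: JURFG

Answer: JURFG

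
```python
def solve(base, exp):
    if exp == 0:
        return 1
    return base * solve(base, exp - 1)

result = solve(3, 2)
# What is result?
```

solve(3, 2) = 3 * 3 = 9

Answer: 9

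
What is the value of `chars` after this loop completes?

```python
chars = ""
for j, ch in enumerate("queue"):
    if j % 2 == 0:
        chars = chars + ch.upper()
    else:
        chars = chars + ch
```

Uppercase even positions in 'queue'
`chars` takes the values: "" → "Q" → "Qu" → "QuE" → "QuEu" → "QuEuE"

Answer: "QuEuE"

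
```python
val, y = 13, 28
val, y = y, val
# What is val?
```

Trace:
`val, y = 13, 28` → val = 13; y = 28
`val, y = y, val` → val = 28; y = 13
So val = 28

Answer: 28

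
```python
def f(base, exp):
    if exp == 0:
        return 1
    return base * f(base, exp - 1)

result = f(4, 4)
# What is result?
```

f(4, 4) = 4 * 4 * 4 * 4 = 256

Answer: 256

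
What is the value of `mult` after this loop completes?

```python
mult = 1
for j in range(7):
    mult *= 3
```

3^7 = 2187
`mult` takes the values: 1 → 3 → 9 → 27 → 81 → 243 → 729 → 2187

Answer: 2187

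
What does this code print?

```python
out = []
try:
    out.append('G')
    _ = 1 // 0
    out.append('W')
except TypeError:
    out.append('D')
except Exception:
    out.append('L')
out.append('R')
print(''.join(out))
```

Execution trace: 'G' (try body) → 'L' (except Exception) → 'R' (after the try/except). Output: GLR

Answer: GLR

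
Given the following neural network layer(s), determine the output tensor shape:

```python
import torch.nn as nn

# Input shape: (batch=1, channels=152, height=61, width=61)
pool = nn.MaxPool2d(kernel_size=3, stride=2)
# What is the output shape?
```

Input: (1, 152, 61, 61) -> Output: (1, 152, 30, 30)

Answer: (1, 152, 30, 30)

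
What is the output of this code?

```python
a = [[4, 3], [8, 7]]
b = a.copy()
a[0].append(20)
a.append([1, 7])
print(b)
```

Key concept: shallow copy with nested lists.
Step by step:
`a = [[4, 3], [8, 7]]` → a = [[4, 3], [8, 7]]
`b = a.copy()` → b = [[4, 3], [8, 7]]
`a[0].append(20)` → a = [[4, 3, 20], [8, 7]]; b = [[4, 3, 20], [8, 7]]
`a.append([1, 7])` → a = [[4, 3, 20], [8, 7], [1, 7]]
`print(b)` → prints [[4, 3, 20], [8, 7]]

Answer: [[4, 3, 20], [8, 7]]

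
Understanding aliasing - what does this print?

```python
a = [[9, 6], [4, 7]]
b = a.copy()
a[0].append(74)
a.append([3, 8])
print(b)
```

Key concept: shallow copy with nested lists.
Step by step:
`a = [[9, 6], [4, 7]]` → a = [[9, 6], [4, 7]]
`b = a.copy()` → b = [[9, 6], [4, 7]]
`a[0].append(74)` → a = [[9, 6, 74], [4, 7]]; b = [[9, 6, 74], [4, 7]]
`a.append([3, 8])` → a = [[9, 6, 74], [4, 7], [3, 8]]
`print(b)` → prints [[9, 6, 74], [4, 7]]

Answer: [[9, 6, 74], [4, 7]]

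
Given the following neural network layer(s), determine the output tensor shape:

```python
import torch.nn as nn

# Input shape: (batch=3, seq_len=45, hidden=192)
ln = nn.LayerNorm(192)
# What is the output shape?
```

Input: (3, 45, 192) -> Output: (3, 45, 192)

Answer: (3, 45, 192)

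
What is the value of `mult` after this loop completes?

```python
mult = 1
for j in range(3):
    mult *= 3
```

3^3 = 27
`mult` takes the values: 1 → 3 → 9 → 27

Answer: 27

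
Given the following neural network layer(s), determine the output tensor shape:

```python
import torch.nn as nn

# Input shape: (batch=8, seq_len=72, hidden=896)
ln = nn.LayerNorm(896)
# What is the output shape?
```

Input: (8, 72, 896) -> Output: (8, 72, 896)

Answer: (8, 72, 896)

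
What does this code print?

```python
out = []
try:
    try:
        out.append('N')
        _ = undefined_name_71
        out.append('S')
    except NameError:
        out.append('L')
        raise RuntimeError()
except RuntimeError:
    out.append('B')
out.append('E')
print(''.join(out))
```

Execution trace: 'N' (try body) → 'L' (except NameError) → 'B' (outer except RuntimeError) → 'E' (after the try/except). Output: NLBE

Answer: NLBE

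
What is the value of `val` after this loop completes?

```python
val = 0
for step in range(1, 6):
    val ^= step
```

XOR of 1 to 5
`val` takes the values: 0 → 1 → 3 → 0 → 4 → 1

Answer: 1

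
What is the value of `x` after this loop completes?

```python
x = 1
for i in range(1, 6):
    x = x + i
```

Start at 1, add 1 through 5
`x` takes the values: 1 → 2 → 4 → 7 → 11 → 16

Answer: 16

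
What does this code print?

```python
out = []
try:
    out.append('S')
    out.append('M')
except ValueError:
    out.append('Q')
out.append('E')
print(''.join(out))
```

Execution trace: 'S' (try body) → 'M' (try body, no exception) → 'E' (after the try/except). Output: SME

Answer: SME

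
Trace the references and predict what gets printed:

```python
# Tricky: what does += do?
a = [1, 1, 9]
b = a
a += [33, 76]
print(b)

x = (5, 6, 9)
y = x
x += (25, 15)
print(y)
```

Key concept: += behavior differs for mutable vs immutable.
Step by step:
`a = [1, 1, 9]` → a = [1, 1, 9]
`b = a` → b = [1, 1, 9] (same object as a)
`a += [33, 76]` → a = [1, 1, 9, 33, 76] (same object as b); b = [1, 1, 9, 33, 76] (same object as a)
`print(b)` → prints [1, 1, 9, 33, 76]
`x = (5, 6, 9)` → x = (5, 6, 9)
`y = x` → y = (5, 6, 9)
`x += (25, 15)` → x = (5, 6, 9, 25, 15)
`print(y)` → prints (5, 6, 9)

Answer:
[1, 1, 9, 33, 76]
(5, 6, 9)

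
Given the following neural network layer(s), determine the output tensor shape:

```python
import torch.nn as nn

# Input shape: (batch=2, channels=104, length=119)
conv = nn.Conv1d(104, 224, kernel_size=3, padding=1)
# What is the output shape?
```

Input: (2, 104, 119) -> Output: (2, 224, 119)

Answer: (2, 224, 119)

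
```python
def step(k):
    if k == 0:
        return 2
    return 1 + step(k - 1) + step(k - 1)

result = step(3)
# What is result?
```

step(k) = 1 + 2·step(k-1), step(0)=2. Closed form: (2+1)·2^3 - 1 = 23.

Answer: 23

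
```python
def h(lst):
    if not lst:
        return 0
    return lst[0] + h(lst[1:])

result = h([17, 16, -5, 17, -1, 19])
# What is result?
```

17 + 16 + (-5) + 17 + (-1) + 19 + 0 = 63

Answer: 63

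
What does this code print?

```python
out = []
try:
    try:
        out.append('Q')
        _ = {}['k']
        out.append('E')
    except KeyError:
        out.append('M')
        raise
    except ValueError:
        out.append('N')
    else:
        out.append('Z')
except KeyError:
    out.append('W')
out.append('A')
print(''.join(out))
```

Execution trace: 'Q' (try body) → 'M' (except KeyError) → 'W' (outer except KeyError) → 'A' (after the try/except). Output: QMWA

Answer: QMWA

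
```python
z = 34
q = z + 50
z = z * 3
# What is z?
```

Trace:
`z = 34` → z = 34
`q = z + 50` → q = 84
`z = z * 3` → z = 102
So z = 102

Answer: 102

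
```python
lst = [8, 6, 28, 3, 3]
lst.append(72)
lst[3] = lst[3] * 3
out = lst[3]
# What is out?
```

Trace:
`lst = [8, 6, 28, 3, 3]` → lst = [8, 6, 28, 3, 3]
`lst.append(72)` → lst = [8, 6, 28, 3, 3, 72]
`lst[3] = lst[3] * 3` → lst = [8, 6, 28, 9, 3, 72]
`out = lst[3]` → out = 9
So out = 9

Answer: 9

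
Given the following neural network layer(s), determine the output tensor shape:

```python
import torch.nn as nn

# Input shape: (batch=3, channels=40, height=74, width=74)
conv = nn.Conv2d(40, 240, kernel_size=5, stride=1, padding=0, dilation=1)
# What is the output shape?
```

Input: (3, 40, 74, 74) -> Output: (3, 240, 70, 70)

Answer: (3, 240, 70, 70)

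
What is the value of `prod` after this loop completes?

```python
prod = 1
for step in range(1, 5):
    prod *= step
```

4! = 24
`prod` takes the values: 1 → 2 → 6 → 24

Answer: 24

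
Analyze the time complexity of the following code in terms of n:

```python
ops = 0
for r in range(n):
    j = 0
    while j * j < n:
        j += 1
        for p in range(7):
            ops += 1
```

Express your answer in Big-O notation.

Each loop level contributes: n × √n × 1. Multiplying the contributions gives O(n√n).

Answer: O(n√n)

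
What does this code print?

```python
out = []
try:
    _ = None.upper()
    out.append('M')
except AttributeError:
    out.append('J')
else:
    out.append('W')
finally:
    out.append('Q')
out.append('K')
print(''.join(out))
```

Execution trace: 'J' (except AttributeError) → 'Q' (finally) → 'K' (after the try/except). Output: JQK

Answer: JQK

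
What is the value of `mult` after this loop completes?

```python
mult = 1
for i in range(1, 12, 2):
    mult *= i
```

Product of 1, 3, 5, ... up to 11
`mult` takes the values: 1 → 3 → 15 → 105 → 945 → 10395

Answer: 10395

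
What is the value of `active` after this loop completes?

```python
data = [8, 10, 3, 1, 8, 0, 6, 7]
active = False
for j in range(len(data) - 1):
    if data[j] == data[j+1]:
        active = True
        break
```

Check consecutive duplicates in [8, 10, 3, 1, 8, 0, 6, 7]
`active` takes the values: False

Answer: False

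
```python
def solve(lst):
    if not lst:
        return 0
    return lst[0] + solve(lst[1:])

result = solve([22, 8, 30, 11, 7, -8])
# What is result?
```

22 + 8 + 30 + 11 + 7 + (-8) + 0 = 70

Answer: 70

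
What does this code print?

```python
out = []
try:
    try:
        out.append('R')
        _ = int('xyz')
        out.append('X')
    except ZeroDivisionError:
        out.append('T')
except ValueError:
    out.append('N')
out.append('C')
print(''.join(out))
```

Execution trace: 'R' (try body) → 'N' (outer except ValueError) → 'C' (after the try/except). Output: RNC

Answer: RNC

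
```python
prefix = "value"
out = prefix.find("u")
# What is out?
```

Trace:
`prefix = "value"` → prefix = 'value'
`out = prefix.find("u")` → out = 3
So out = 3

Answer: 3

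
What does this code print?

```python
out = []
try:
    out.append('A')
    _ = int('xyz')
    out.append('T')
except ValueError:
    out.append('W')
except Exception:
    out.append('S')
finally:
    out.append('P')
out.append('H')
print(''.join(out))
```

Execution trace: 'A' (try body) → 'W' (except ValueError) → 'P' (finally) → 'H' (after the try/except). Output: AWPH

Answer: AWPH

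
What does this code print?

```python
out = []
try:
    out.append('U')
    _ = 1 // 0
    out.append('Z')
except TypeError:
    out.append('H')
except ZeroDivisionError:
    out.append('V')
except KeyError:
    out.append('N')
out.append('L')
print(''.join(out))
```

Execution trace: 'U' (try body) → 'V' (except ZeroDivisionError) → 'L' (after the try/except). Output: UVL

Answer: UVL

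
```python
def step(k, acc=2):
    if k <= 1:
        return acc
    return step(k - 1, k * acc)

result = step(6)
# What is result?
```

Accumulator trace (n, acc): (6, 2) -> (5, 12) -> (4, 60) -> (3, 240) -> (2, 720) -> (1, 1440) -> return 1440

Answer: 1440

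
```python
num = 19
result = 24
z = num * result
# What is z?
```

Trace:
`num = 19` → num = 19
`result = 24` → result = 24
`z = num * result` → z = 456
So z = 456

Answer: 456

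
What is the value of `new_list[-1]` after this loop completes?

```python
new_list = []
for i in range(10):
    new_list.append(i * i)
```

Last element of squares 0 to 9
`new_list` takes the values: [] → [0] → [0, 1] → [0, 1, 4] → [0, 1, 4, 9] → [0, 1, 4, 9, 16] → [0, 1, 4, 9, 16, 25] → [0, 1, 4, 9, 16, 25, 36] → [0, 1, 4, 9, 16, 25, 36, 49] → [0, 1, 4, 9, 16, 25, 36, 49, 64] → [0, 1, 4, 9, 16, 25, 36, 49, 64, 81]
So `new_list[-1]` = 81

Answer: 81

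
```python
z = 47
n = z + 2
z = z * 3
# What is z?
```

Trace:
`z = 47` → z = 47
`n = z + 2` → n = 49
`z = z * 3` → z = 141
So z = 141

Answer: 141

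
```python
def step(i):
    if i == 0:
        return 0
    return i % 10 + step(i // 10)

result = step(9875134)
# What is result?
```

Sum of digits of 9875134: 4 + 3 + 1 + 5 + 7 + 8 + 9 = 37

Answer: 37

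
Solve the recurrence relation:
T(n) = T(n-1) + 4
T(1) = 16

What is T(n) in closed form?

Unrolling: T(n) = T(1) + 4·(n-1) = 16 + 4(n-1) = 4n + 12.

Answer: T(n) = 4n + 12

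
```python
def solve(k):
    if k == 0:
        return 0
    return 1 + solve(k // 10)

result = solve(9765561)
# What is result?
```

Count of digits of 9765561: 7

Answer: 7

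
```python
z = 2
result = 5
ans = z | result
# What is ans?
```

Trace:
`z = 2` → z = 2
`result = 5` → result = 5
`ans = z | result` → ans = 7
So ans = 7

Answer: 7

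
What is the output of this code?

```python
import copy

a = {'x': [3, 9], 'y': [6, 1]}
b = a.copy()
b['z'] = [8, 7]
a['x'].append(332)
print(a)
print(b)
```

Key concept: shallow copy of dict with mutable values.
Step by step:
`a = {'x': [3, 9], 'y': [6, 1]}` → a = {'x': [3, 9], 'y': [6, 1]}
`b = a.copy()` → b = {'x': [3, 9], 'y': [6, 1]}
`b['z'] = [8, 7]` → b = {'x': [3, 9], 'y': [6, 1], 'z': [8, 7]}
`a['x'].append(332)` → a = {'x': [3, 9, 332], 'y': [6, 1]}; b = {'x': [3, 9, 332], 'y': [6, 1], 'z': [8, 7]}
`print(a)` → prints {'x': [3, 9, 332], 'y': [6, 1]}
`print(b)` → prints {'x': [3, 9, 332], 'y': [6, 1], 'z': [8, 7]}

Answer:
{'x': [3, 9, 332], 'y': [6, 1]}
{'x': [3, 9, 332], 'y': [6, 1], 'z': [8, 7]}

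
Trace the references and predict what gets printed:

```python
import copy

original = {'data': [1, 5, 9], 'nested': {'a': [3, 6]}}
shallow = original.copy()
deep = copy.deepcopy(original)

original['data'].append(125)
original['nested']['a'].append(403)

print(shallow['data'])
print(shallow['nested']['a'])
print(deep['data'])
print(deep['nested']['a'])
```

Key concept: comparing shallow vs deep copy.
Step by step:
`original = {'data': [1, 5, 9], 'nested': {'a': [3, 6]}}` → original = {'data': [1, 5, 9], 'nested': {'a': [3, 6]}}
`shallow = original.copy()` → shallow = {'data': [1, 5, 9], 'nested': {'a': [3, 6]}}
`deep = copy.deepcopy(original)` → deep = {'data': [1, 5, 9], 'nested': {'a': [3, 6]}}
`original['data'].append(125)` → original = {'data': [1, 5, 9, 125], 'nested': {'a': [3, 6]}}; shallow = {'data': [1, 5, 9, 125], 'nested': {'a': [3, 6]}}
`original['nested']['a'].append(403)` → original = {'data': [1, 5, 9, 125], 'nested': {'a': [3, 6, 403]}}; shallow = {'data': [1, 5, 9, 125], 'nested': {'a': [3, 6, 403]}}
`print(shallow['data'])` → prints [1, 5, 9, 125]
`print(shallow['nested']['a'])` → prints [3, 6, 403]
`print(deep['data'])` → prints [1, 5, 9]
`print(deep['nested']['a'])` → prints [3, 6]

Answer:
[1, 5, 9, 125]
[3, 6, 403]
[1, 5, 9]
[3, 6]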